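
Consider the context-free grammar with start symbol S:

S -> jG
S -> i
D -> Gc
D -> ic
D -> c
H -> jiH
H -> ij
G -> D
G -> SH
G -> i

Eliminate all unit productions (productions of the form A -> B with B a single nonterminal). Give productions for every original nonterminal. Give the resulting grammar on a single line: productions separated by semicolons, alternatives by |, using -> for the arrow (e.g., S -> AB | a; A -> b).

Unit productions: G->D.
Unit pairs (A ⇒* B via units): (G,D).
S: inherits non-unit rules of {S} → i | jG.
D: inherits non-unit rules of {D} → Gc | c | ic.
G: inherits non-unit rules of {D, G} → Gc | SH | c | i | ic.
H: inherits non-unit rules of {H} → ij | jiH.

S -> i | jG; D -> c | Gc | ic; G -> c | i | Gc | SH | ic; H -> ij | jiH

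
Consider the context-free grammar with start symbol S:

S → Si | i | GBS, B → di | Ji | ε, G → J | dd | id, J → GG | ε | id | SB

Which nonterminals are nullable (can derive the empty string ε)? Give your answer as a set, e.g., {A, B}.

Directly nullable (have an ε-rule): {B, J}.
G is nullable via G -> J (every symbol on the right is already known nullable).
Not nullable: S — each has a terminal in every rule's right-hand side or depends on a non-nullable symbol.

{B, G, J}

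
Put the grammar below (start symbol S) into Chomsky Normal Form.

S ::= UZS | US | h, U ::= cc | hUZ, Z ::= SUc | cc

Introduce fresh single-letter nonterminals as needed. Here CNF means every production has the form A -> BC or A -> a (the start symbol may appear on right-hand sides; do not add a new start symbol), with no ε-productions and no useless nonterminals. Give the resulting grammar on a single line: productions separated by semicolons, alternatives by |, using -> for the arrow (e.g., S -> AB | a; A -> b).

No ε-productions.
No unit productions to eliminate.
TERM: introduce A -> c, B -> h and substitute in every rule of length ≥2.
BIN: S -> UZS becomes S -> UC, C -> ZS; U -> BUZ becomes U -> BD, D -> UZ; Z -> SUA becomes Z -> SE, E -> UA.

S -> h | UC | US; A -> c; B -> h; C -> ZS; D -> UZ; E -> UA; U -> AA | BD; Z -> AA | SE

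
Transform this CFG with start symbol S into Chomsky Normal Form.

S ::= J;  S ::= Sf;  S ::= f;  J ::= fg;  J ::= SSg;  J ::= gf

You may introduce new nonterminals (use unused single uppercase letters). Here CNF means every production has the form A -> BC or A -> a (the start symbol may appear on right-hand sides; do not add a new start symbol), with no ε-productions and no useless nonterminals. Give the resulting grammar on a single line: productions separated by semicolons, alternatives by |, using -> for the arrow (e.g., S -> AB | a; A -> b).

S -> f | AB | BA | SB | SD; A -> g; B -> f; D -> SA

No ε-productions.
After unit-elimination: S -> f | Sf | fg | gf | SSg; J -> fg | gf | SSg.
TERM: introduce B -> f, A -> g and substitute in every rule of length ≥2.
BIN: J -> SSA becomes J -> SC, C -> SA; S -> SSA becomes S -> SD, D -> SA.
Drop unreachable/unproductive: J.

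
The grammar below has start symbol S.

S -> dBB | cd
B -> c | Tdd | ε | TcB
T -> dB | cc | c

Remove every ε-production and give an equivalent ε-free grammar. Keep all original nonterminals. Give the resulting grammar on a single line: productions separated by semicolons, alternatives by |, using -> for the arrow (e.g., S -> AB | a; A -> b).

Nullable set: {B}.
S -> dBB: B, B nullable, giving d | dB | dBB.
Drop B -> ε.
B -> TcB: B nullable, giving Tc | TcB.
T -> dB: B nullable, giving d | dB.
Unchanged (no nullable symbols): S -> cd; B -> Tdd; B -> c; T -> c; T -> cc.

S -> d | cd | dB | dBB; B -> c | Tc | TcB | Tdd; T -> c | d | cc | dB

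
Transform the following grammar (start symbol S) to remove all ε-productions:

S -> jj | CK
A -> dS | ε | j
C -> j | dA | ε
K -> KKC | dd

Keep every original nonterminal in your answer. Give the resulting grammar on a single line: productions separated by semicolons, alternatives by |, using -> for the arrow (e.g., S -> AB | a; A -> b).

S -> K | CK | jj; A -> j | dS; C -> d | j | dA; K -> KK | dd | KKC

Nullable set: {A, C}.
S -> CK: C nullable, giving CK | K.
Drop A -> ε.
Drop C -> ε.
C -> dA: A nullable, giving d | dA.
K -> KKC: C nullable, giving KK | KKC.
Unchanged (no nullable symbols): S -> jj; A -> dS; A -> j; C -> j; K -> dd.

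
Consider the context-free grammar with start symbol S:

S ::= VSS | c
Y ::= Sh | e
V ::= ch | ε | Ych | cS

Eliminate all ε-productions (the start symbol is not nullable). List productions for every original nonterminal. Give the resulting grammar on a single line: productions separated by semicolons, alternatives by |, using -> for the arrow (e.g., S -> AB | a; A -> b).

S -> c | SS | VSS; V -> cS | ch | Ych; Y -> e | Sh

Nullable set: {V}.
S -> VSS: V nullable, giving SS | VSS.
Drop V -> ε.
Unchanged (no nullable symbols): S -> c; V -> Ych; V -> cS; V -> ch; Y -> Sh; Y -> e.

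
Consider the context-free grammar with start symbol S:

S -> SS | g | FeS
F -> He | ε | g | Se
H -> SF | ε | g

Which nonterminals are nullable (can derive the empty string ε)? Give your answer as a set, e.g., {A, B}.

{F, H}

Directly nullable (have an ε-rule): {F, H}.
Not nullable: S — each has a terminal in every rule's right-hand side or depends on a non-nullable symbol.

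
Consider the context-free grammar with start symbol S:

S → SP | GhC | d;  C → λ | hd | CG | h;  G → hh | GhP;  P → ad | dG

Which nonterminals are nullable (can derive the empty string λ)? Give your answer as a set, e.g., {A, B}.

{C}

Directly nullable (have an ε-rule): {C}.
Not nullable: G, P, S — each has a terminal in every rule's right-hand side or depends on a non-nullable symbol.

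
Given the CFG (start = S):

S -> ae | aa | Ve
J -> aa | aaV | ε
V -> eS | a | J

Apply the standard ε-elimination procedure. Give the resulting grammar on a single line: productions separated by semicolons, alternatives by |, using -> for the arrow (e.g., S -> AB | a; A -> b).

Nullable set: {J, V}.
S -> Ve: V nullable, giving Ve | e.
Drop J -> ε.
J -> aaV: V nullable, giving aa | aaV.
V -> J: J nullable, giving J.
Unchanged (no nullable symbols): S -> aa; S -> ae; J -> aa; V -> a; V -> eS.

S -> e | Ve | aa | ae; J -> aa | aaV; V -> J | a | eS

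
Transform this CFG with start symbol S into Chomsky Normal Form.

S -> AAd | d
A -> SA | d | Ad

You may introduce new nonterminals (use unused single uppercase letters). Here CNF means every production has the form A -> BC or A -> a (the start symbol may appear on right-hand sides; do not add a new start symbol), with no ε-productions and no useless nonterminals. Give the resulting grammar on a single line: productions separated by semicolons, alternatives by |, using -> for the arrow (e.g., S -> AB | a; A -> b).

S -> d | AC; A -> d | AB | SA; B -> d; C -> AB

No ε-productions.
No unit productions to eliminate.
TERM: introduce B -> d and substitute in every rule of length ≥2.
BIN: S -> AAB becomes S -> AC, C -> AB.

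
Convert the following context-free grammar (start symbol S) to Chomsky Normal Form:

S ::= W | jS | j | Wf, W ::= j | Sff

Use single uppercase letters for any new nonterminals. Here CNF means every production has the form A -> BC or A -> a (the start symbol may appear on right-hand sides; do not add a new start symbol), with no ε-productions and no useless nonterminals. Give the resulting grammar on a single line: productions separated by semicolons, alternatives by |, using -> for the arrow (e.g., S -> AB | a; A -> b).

S -> j | BS | SC | WA; A -> f; B -> j; C -> AA; D -> AA; W -> j | SD

No ε-productions.
After unit-elimination: S -> j | Wf | jS | Sff; W -> j | Sff.
TERM: introduce A -> f, B -> j and substitute in every rule of length ≥2.
BIN: S -> SAA becomes S -> SC, C -> AA; W -> SAA becomes W -> SD, D -> AA.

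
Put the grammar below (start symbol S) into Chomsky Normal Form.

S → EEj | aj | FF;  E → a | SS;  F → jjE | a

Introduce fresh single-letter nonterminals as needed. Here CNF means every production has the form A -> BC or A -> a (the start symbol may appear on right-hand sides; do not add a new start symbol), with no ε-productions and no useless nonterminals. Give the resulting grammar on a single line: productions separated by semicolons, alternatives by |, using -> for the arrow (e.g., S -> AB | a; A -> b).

No ε-productions.
No unit productions to eliminate.
TERM: introduce B -> a, A -> j and substitute in every rule of length ≥2.
BIN: F -> AAE becomes F -> AC, C -> AE; S -> EEA becomes S -> ED, D -> EA.

S -> BA | ED | FF; A -> j; B -> a; C -> AE; D -> EA; E -> a | SS; F -> a | AC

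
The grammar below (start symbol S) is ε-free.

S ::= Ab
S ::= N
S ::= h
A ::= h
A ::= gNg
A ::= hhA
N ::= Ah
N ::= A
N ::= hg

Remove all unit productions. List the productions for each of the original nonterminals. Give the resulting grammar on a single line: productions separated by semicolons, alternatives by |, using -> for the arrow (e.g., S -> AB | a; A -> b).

Unit productions: N->A, S->N.
Unit pairs (A ⇒* B via units): (N,A), (S,A), (S,N).
S: inherits non-unit rules of {A, N, S} → Ab | Ah | gNg | h | hg | hhA.
A: inherits non-unit rules of {A} → gNg | h | hhA.
N: inherits non-unit rules of {A, N} → Ah | gNg | h | hg | hhA.

S -> h | Ab | Ah | hg | gNg | hhA; A -> h | gNg | hhA; N -> h | Ah | hg | gNg | hhA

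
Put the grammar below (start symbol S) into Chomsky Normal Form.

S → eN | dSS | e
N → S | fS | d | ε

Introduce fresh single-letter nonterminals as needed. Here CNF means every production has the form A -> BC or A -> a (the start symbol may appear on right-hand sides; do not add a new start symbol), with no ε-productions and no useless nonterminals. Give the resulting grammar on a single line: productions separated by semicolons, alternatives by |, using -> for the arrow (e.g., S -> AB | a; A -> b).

S -> e | AE | BN; A -> d; B -> e; C -> f; D -> SS; E -> SS; N -> d | e | AD | BN | CS

Nullable: {N}; after ε-elimination: S -> e | eN | dSS; N -> S | d | fS.
After unit-elimination: S -> e | eN | dSS; N -> d | e | eN | fS | dSS.
TERM: introduce A -> d, B -> e, C -> f and substitute in every rule of length ≥2.
BIN: N -> ASS becomes N -> AD, D -> SS; S -> ASS becomes S -> AE, E -> SS.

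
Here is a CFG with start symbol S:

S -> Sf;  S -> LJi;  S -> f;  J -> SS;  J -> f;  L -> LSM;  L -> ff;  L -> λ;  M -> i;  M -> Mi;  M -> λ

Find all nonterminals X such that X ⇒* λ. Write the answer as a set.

Directly nullable (have an ε-rule): {L, M}.
Not nullable: J, S — each has a terminal in every rule's right-hand side or depends on a non-nullable symbol.

{L, M}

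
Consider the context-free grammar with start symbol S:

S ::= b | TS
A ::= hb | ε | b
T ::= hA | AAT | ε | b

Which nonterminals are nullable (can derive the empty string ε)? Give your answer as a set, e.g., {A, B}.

{A, T}

Directly nullable (have an ε-rule): {A, T}.
Not nullable: S — each has a terminal in every rule's right-hand side or depends on a non-nullable symbol.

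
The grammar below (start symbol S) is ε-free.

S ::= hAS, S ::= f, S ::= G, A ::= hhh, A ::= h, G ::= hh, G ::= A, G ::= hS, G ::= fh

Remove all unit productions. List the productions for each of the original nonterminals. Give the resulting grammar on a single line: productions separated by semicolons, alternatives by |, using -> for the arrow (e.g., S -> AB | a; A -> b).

S -> f | h | fh | hS | hh | hAS | hhh; A -> h | hhh; G -> h | fh | hS | hh | hhh

Unit productions: G->A, S->G.
Unit pairs (A ⇒* B via units): (G,A), (S,A), (S,G).
S: inherits non-unit rules of {A, G, S} → f | fh | h | hAS | hS | hh | hhh.
A: inherits non-unit rules of {A} → h | hhh.
G: inherits non-unit rules of {A, G} → fh | h | hS | hh | hhh.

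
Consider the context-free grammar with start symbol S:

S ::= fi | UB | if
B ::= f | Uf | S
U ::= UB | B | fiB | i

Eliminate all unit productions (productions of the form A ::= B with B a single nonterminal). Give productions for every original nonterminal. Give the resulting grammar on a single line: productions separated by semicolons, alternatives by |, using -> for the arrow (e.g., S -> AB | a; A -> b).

Unit productions: B->S, U->B.
Unit pairs (A ⇒* B via units): (B,S), (U,B), (U,S).
S: inherits non-unit rules of {S} → UB | fi | if.
B: inherits non-unit rules of {B, S} → UB | Uf | f | fi | if.
U: inherits non-unit rules of {B, S, U} → UB | Uf | f | fi | fiB | i | if.

S -> UB | fi | if; B -> f | UB | Uf | fi | if; U -> f | i | UB | Uf | fi | if | fiB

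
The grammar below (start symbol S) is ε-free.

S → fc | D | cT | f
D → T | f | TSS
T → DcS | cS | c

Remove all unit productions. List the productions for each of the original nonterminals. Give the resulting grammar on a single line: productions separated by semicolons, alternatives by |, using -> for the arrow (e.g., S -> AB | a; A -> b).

S -> c | f | cS | cT | fc | DcS | TSS; D -> c | f | cS | DcS | TSS; T -> c | cS | DcS

Unit productions: D->T, S->D.
Unit pairs (A ⇒* B via units): (D,T), (S,D), (S,T).
S: inherits non-unit rules of {D, S, T} → DcS | TSS | c | cS | cT | f | fc.
D: inherits non-unit rules of {D, T} → DcS | TSS | c | cS | f.
T: inherits non-unit rules of {T} → DcS | c | cS.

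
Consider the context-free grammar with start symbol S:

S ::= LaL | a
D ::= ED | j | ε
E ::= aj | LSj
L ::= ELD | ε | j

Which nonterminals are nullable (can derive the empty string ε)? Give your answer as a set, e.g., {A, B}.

Directly nullable (have an ε-rule): {D, L}.
Not nullable: E, S — each has a terminal in every rule's right-hand side or depends on a non-nullable symbol.

{D, L}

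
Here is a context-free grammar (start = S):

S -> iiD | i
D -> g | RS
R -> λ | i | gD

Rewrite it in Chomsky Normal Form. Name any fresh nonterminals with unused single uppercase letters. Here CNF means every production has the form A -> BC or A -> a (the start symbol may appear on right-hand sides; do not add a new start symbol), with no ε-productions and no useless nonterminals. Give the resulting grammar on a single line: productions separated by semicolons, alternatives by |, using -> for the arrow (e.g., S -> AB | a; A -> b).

S -> i | AE; A -> i; B -> g; C -> AD; D -> g | i | AC | RS; E -> AD; R -> i | BD

Nullable: {R}; after ε-elimination: S -> i | iiD; D -> S | g | RS; R -> i | gD.
After unit-elimination: S -> i | iiD; D -> g | i | RS | iiD; R -> i | gD.
TERM: introduce B -> g, A -> i and substitute in every rule of length ≥2.
BIN: D -> AAD becomes D -> AC, C -> AD; S -> AAD becomes S -> AE, E -> AD.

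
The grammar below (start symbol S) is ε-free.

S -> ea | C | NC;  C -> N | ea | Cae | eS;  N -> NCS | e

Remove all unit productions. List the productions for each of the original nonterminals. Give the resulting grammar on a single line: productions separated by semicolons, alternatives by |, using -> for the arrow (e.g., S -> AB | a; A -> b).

S -> e | NC | eS | ea | Cae | NCS; C -> e | eS | ea | Cae | NCS; N -> e | NCS

Unit productions: C->N, S->C.
Unit pairs (A ⇒* B via units): (C,N), (S,C), (S,N).
S: inherits non-unit rules of {C, N, S} → Cae | NC | NCS | e | eS | ea.
C: inherits non-unit rules of {C, N} → Cae | NCS | e | eS | ea.
N: inherits non-unit rules of {N} → NCS | e.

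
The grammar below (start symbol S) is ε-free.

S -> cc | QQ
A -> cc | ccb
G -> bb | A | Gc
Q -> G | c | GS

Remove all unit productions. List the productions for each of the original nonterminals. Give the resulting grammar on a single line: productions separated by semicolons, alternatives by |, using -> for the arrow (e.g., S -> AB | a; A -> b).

S -> QQ | cc; A -> cc | ccb; G -> Gc | bb | cc | ccb; Q -> c | GS | Gc | bb | cc | ccb

Unit productions: G->A, Q->G.
Unit pairs (A ⇒* B via units): (G,A), (Q,A), (Q,G).
S: inherits non-unit rules of {S} → QQ | cc.
A: inherits non-unit rules of {A} → cc | ccb.
G: inherits non-unit rules of {A, G} → Gc | bb | cc | ccb.
Q: inherits non-unit rules of {A, G, Q} → GS | Gc | bb | c | cc | ccb.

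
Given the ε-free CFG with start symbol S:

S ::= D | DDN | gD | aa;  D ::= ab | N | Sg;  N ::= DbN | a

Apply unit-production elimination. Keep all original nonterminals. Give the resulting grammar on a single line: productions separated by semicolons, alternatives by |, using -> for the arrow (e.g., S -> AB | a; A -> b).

Unit productions: D->N, S->D.
Unit pairs (A ⇒* B via units): (D,N), (S,D), (S,N).
S: inherits non-unit rules of {D, N, S} → DDN | DbN | Sg | a | aa | ab | gD.
D: inherits non-unit rules of {D, N} → DbN | Sg | a | ab.
N: inherits non-unit rules of {N} → DbN | a.

S -> a | Sg | aa | ab | gD | DDN | DbN; D -> a | Sg | ab | DbN; N -> a | DbN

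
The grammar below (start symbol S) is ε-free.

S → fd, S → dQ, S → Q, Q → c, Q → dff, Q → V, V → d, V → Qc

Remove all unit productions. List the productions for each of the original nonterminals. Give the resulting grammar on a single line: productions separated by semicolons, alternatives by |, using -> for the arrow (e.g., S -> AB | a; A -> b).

S -> c | d | Qc | dQ | fd | dff; Q -> c | d | Qc | dff; V -> d | Qc

Unit productions: Q->V, S->Q.
Unit pairs (A ⇒* B via units): (Q,V), (S,Q), (S,V).
S: inherits non-unit rules of {Q, S, V} → Qc | c | d | dQ | dff | fd.
Q: inherits non-unit rules of {Q, V} → Qc | c | d | dff.
V: inherits non-unit rules of {V} → Qc | d.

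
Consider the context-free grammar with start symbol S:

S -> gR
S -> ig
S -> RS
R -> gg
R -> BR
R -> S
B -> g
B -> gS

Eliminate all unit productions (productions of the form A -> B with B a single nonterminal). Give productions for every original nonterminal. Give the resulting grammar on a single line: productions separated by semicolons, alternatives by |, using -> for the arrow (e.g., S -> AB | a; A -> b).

Unit productions: R->S.
Unit pairs (A ⇒* B via units): (R,S).
S: inherits non-unit rules of {S} → RS | gR | ig.
B: inherits non-unit rules of {B} → g | gS.
R: inherits non-unit rules of {R, S} → BR | RS | gR | gg | ig.

S -> RS | gR | ig; B -> g | gS; R -> BR | RS | gR | gg | ig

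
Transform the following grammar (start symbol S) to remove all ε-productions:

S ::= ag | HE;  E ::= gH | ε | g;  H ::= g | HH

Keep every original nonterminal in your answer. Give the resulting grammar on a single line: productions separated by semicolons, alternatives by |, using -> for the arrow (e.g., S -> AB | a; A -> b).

Nullable set: {E}.
S -> HE: E nullable, giving H | HE.
Drop E -> ε.
Unchanged (no nullable symbols): S -> ag; E -> g; E -> gH; H -> HH; H -> g.

S -> H | HE | ag; E -> g | gH; H -> g | HH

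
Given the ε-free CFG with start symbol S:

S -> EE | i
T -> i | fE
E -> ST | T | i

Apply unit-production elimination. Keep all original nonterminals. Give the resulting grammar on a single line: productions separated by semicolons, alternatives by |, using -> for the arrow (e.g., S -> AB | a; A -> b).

Unit productions: E->T.
Unit pairs (A ⇒* B via units): (E,T).
S: inherits non-unit rules of {S} → EE | i.
E: inherits non-unit rules of {E, T} → ST | fE | i.
T: inherits non-unit rules of {T} → fE | i.

S -> i | EE; E -> i | ST | fE; T -> i | fE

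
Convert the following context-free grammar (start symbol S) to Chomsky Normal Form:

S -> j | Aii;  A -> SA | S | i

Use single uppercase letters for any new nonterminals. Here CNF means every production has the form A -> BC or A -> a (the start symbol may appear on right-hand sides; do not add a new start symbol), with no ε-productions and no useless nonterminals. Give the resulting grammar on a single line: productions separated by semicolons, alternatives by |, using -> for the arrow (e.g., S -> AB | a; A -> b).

S -> j | AD; A -> i | j | AC | SA; B -> i; C -> BB; D -> BB

No ε-productions.
After unit-elimination: S -> j | Aii; A -> i | j | SA | Aii.
TERM: introduce B -> i and substitute in every rule of length ≥2.
BIN: A -> ABB becomes A -> AC, C -> BB; S -> ABB becomes S -> AD, D -> BB.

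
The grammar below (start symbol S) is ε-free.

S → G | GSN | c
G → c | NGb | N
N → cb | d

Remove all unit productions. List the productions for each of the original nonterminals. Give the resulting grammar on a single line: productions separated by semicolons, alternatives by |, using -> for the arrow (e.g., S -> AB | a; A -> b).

Unit productions: G->N, S->G.
Unit pairs (A ⇒* B via units): (G,N), (S,G), (S,N).
S: inherits non-unit rules of {G, N, S} → GSN | NGb | c | cb | d.
G: inherits non-unit rules of {G, N} → NGb | c | cb | d.
N: inherits non-unit rules of {N} → cb | d.

S -> c | d | cb | GSN | NGb; G -> c | d | cb | NGb; N -> d | cb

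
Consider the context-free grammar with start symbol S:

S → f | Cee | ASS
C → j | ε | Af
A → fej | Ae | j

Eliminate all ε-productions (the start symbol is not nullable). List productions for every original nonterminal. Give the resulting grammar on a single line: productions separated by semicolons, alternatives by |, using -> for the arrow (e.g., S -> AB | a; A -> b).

S -> f | ee | ASS | Cee; A -> j | Ae | fej; C -> j | Af

Nullable set: {C}.
S -> Cee: C nullable, giving Cee | ee.
Drop C -> ε.
Unchanged (no nullable symbols): S -> ASS; S -> f; A -> Ae; A -> fej; A -> j; C -> Af; C -> j.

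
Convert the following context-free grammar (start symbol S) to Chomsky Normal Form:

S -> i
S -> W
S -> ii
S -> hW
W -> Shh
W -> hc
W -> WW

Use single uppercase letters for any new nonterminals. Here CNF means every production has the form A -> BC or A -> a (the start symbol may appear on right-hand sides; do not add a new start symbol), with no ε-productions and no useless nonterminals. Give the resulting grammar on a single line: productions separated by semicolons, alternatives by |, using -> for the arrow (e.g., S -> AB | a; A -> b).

No ε-productions.
After unit-elimination: S -> i | WW | hW | hc | ii | Shh; W -> WW | hc | Shh.
TERM: introduce B -> c, A -> h, C -> i and substitute in every rule of length ≥2.
BIN: S -> SAA becomes S -> SD, D -> AA; W -> SAA becomes W -> SE, E -> AA.

S -> i | AB | AW | CC | SD | WW; A -> h; B -> c; C -> i; D -> AA; E -> AA; W -> AB | SE | WW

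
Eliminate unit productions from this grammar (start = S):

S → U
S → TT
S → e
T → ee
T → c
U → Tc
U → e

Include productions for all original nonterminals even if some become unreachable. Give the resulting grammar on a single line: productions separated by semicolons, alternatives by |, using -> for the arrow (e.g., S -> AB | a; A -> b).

Unit productions: S->U.
Unit pairs (A ⇒* B via units): (S,U).
S: inherits non-unit rules of {S, U} → TT | Tc | e.
T: inherits non-unit rules of {T} → c | ee.
U: inherits non-unit rules of {U} → Tc | e.

S -> e | TT | Tc; T -> c | ee; U -> e | Tc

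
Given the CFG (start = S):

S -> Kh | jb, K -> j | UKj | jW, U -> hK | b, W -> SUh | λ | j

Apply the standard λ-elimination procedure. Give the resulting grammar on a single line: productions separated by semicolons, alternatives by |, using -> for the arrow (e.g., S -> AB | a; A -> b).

S -> Kh | jb; K -> j | jW | UKj; U -> b | hK; W -> j | SUh

Nullable set: {W}.
K -> jW: W nullable, giving j | jW.
Drop W -> λ.
Unchanged (no nullable symbols): S -> Kh; S -> jb; K -> UKj; K -> j; U -> b; U -> hK; W -> SUh; W -> j.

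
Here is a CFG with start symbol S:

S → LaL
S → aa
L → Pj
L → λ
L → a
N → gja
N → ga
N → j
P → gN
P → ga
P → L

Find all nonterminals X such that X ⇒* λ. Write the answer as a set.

{L, P}

Directly nullable (have an ε-rule): {L}.
P is nullable via P -> L (every symbol on the right is already known nullable).
Not nullable: N, S — each has a terminal in every rule's right-hand side or depends on a non-nullable symbol.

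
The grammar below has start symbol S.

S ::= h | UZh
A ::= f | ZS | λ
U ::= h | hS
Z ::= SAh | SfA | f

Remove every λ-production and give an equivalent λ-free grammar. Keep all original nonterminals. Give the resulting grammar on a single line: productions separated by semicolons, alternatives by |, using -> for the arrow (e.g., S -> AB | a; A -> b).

S -> h | UZh; A -> f | ZS; U -> h | hS; Z -> f | Sf | Sh | SAh | SfA

Nullable set: {A}.
Drop A -> λ.
Z -> SAh: A nullable, giving SAh | Sh.
Z -> SfA: A nullable, giving Sf | SfA.
Unchanged (no nullable symbols): S -> UZh; S -> h; A -> ZS; A -> f; U -> h; U -> hS; Z -> f.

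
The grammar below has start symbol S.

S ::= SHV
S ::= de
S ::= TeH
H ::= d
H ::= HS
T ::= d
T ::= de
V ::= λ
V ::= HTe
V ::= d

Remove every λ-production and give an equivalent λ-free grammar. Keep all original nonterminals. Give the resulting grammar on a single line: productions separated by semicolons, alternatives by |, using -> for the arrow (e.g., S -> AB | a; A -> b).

Nullable set: {V}.
S -> SHV: V nullable, giving SH | SHV.
Drop V -> λ.
Unchanged (no nullable symbols): S -> TeH; S -> de; H -> HS; H -> d; T -> d; T -> de; V -> HTe; V -> d.

S -> SH | de | SHV | TeH; H -> d | HS; T -> d | de; V -> d | HTe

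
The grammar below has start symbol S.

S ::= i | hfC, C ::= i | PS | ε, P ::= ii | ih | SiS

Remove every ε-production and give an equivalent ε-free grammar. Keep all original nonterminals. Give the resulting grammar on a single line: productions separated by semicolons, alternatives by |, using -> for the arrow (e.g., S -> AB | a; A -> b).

S -> i | hf | hfC; C -> i | PS; P -> ih | ii | SiS

Nullable set: {C}.
S -> hfC: C nullable, giving hf | hfC.
Drop C -> ε.
Unchanged (no nullable symbols): S -> i; C -> PS; C -> i; P -> SiS; P -> ih; P -> ii.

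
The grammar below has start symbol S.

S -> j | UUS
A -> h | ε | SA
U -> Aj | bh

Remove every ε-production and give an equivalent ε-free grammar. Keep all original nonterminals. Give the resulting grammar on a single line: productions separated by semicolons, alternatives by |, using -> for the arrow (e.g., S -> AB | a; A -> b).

Nullable set: {A}.
Drop A -> ε.
A -> SA: A nullable, giving S | SA.
U -> Aj: A nullable, giving Aj | j.
Unchanged (no nullable symbols): S -> UUS; S -> j; A -> h; U -> bh.

S -> j | UUS; A -> S | h | SA; U -> j | Aj | bh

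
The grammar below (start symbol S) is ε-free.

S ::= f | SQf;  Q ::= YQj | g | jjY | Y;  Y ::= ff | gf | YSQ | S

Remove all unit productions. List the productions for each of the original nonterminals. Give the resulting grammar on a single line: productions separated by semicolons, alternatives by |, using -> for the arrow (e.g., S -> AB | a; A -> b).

Unit productions: Q->Y, Y->S.
Unit pairs (A ⇒* B via units): (Q,S), (Q,Y), (Y,S).
S: inherits non-unit rules of {S} → SQf | f.
Q: inherits non-unit rules of {Q, S, Y} → SQf | YQj | YSQ | f | ff | g | gf | jjY.
Y: inherits non-unit rules of {S, Y} → SQf | YSQ | f | ff | gf.

S -> f | SQf; Q -> f | g | ff | gf | SQf | YQj | YSQ | jjY; Y -> f | ff | gf | SQf | YSQ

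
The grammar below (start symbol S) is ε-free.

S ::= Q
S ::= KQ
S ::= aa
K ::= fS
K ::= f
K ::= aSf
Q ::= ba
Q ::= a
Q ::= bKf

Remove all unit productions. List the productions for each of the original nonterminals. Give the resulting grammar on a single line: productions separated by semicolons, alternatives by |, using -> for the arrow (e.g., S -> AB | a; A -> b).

Unit productions: S->Q.
Unit pairs (A ⇒* B via units): (S,Q).
S: inherits non-unit rules of {Q, S} → KQ | a | aa | bKf | ba.
K: inherits non-unit rules of {K} → aSf | f | fS.
Q: inherits non-unit rules of {Q} → a | bKf | ba.

S -> a | KQ | aa | ba | bKf; K -> f | fS | aSf; Q -> a | ba | bKf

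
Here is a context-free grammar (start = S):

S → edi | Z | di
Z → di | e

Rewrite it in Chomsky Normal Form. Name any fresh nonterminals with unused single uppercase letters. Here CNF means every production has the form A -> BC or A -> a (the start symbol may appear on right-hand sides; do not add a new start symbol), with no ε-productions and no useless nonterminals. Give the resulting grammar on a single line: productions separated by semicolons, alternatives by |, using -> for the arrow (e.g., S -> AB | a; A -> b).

S -> e | AB | CD; A -> d; B -> i; C -> e; D -> AB

No ε-productions.
After unit-elimination: S -> e | di | edi; Z -> e | di.
TERM: introduce A -> d, C -> e, B -> i and substitute in every rule of length ≥2.
BIN: S -> CAB becomes S -> CD, D -> AB.
Drop unreachable/unproductive: Z.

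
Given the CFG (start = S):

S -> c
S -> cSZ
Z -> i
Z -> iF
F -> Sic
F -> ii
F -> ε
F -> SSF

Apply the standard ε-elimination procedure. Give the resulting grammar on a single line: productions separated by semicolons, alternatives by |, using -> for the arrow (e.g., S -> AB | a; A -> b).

Nullable set: {F}.
Drop F -> ε.
F -> SSF: F nullable, giving SS | SSF.
Z -> iF: F nullable, giving i | iF.
Unchanged (no nullable symbols): S -> c; S -> cSZ; F -> Sic; F -> ii; Z -> i.

S -> c | cSZ; F -> SS | ii | SSF | Sic; Z -> i | iF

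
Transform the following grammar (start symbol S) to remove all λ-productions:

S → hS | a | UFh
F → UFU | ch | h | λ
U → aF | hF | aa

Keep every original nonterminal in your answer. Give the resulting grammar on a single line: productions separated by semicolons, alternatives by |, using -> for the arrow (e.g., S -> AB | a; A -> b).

S -> a | Uh | hS | UFh; F -> h | UU | ch | UFU; U -> a | h | aF | aa | hF

Nullable set: {F}.
S -> UFh: F nullable, giving UFh | Uh.
Drop F -> λ.
F -> UFU: F nullable, giving UFU | UU.
U -> aF: F nullable, giving a | aF.
U -> hF: F nullable, giving h | hF.
Unchanged (no nullable symbols): S -> a; S -> hS; F -> ch; F -> h; U -> aa.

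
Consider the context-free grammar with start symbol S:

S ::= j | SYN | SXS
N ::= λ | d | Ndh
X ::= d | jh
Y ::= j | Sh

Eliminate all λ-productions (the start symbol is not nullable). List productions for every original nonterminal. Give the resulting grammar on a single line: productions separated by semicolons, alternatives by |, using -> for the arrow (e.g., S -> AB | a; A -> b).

Nullable set: {N}.
S -> SYN: N nullable, giving SY | SYN.
Drop N -> λ.
N -> Ndh: N nullable, giving Ndh | dh.
Unchanged (no nullable symbols): S -> SXS; S -> j; N -> d; X -> d; X -> jh; Y -> Sh; Y -> j.

S -> j | SY | SXS | SYN; N -> d | dh | Ndh; X -> d | jh; Y -> j | Sh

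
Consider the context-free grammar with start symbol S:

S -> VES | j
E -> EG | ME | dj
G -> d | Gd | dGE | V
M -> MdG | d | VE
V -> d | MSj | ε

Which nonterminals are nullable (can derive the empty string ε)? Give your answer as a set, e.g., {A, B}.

Directly nullable (have an ε-rule): {V}.
G is nullable via G -> V (every symbol on the right is already known nullable).
Not nullable: E, M, S — each has a terminal in every rule's right-hand side or depends on a non-nullable symbol.

{G, V}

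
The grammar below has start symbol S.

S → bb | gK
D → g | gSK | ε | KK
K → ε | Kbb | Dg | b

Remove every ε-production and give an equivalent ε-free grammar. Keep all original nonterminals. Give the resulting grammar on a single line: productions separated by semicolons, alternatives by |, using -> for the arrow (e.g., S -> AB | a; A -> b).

S -> g | bb | gK; D -> K | g | KK | gS | gSK; K -> b | g | Dg | bb | Kbb

Nullable set: {D, K}.
S -> gK: K nullable, giving g | gK.
Drop D -> ε.
D -> KK: K, K nullable, giving K | KK.
D -> gSK: K nullable, giving gS | gSK.
Drop K -> ε.
K -> Dg: D nullable, giving Dg | g.
K -> Kbb: K nullable, giving Kbb | bb.
Unchanged (no nullable symbols): S -> bb; D -> g; K -> b.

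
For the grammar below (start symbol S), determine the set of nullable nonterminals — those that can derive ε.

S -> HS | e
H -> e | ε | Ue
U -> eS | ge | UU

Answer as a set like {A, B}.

Directly nullable (have an ε-rule): {H}.
Not nullable: S, U — each has a terminal in every rule's right-hand side or depends on a non-nullable symbol.

{H}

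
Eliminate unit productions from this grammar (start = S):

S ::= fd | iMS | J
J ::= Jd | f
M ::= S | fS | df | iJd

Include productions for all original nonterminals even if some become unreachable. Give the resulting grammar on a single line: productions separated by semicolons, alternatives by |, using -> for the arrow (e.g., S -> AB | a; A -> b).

Unit productions: M->S, S->J.
Unit pairs (A ⇒* B via units): (M,J), (M,S), (S,J).
S: inherits non-unit rules of {J, S} → Jd | f | fd | iMS.
J: inherits non-unit rules of {J} → Jd | f.
M: inherits non-unit rules of {J, M, S} → Jd | df | f | fS | fd | iJd | iMS.

S -> f | Jd | fd | iMS; J -> f | Jd; M -> f | Jd | df | fS | fd | iJd | iMS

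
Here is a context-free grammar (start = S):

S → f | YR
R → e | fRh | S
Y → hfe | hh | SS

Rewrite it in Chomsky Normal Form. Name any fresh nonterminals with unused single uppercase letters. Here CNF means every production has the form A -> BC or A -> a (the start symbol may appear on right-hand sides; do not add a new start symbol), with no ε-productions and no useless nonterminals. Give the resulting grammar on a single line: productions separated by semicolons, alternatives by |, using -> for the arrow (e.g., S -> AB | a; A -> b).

S -> f | YR; A -> f; B -> h; C -> e; D -> RB; E -> AC; R -> e | f | AD | YR; Y -> BB | BE | SS

No ε-productions.
After unit-elimination: S -> f | YR; R -> e | f | YR | fRh; Y -> SS | hh | hfe.
TERM: introduce C -> e, A -> f, B -> h and substitute in every rule of length ≥2.
BIN: R -> ARB becomes R -> AD, D -> RB; Y -> BAC becomes Y -> BE, E -> AC.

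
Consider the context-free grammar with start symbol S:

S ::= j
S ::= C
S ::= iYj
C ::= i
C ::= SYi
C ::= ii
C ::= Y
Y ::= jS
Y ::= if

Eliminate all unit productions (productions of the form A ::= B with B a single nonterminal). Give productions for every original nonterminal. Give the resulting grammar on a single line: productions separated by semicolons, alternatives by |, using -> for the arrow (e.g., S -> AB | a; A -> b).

Unit productions: C->Y, S->C.
Unit pairs (A ⇒* B via units): (C,Y), (S,C), (S,Y).
S: inherits non-unit rules of {C, S, Y} → SYi | i | iYj | if | ii | j | jS.
C: inherits non-unit rules of {C, Y} → SYi | i | if | ii | jS.
Y: inherits non-unit rules of {Y} → if | jS.

S -> i | j | if | ii | jS | SYi | iYj; C -> i | if | ii | jS | SYi; Y -> if | jS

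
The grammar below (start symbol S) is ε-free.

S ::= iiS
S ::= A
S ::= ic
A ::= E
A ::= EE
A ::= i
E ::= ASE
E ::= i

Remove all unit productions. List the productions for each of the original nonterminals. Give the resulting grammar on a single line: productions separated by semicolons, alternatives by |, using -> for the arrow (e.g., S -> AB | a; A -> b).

S -> i | EE | ic | ASE | iiS; A -> i | EE | ASE; E -> i | ASE

Unit productions: A->E, S->A.
Unit pairs (A ⇒* B via units): (A,E), (S,A), (S,E).
S: inherits non-unit rules of {A, E, S} → ASE | EE | i | ic | iiS.
A: inherits non-unit rules of {A, E} → ASE | EE | i.
E: inherits non-unit rules of {E} → ASE | i.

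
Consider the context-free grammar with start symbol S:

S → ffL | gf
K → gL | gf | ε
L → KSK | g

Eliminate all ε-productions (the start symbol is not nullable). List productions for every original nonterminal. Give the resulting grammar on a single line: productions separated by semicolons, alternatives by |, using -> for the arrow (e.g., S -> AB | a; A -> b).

Nullable set: {K}.
Drop K -> ε.
L -> KSK: K, K nullable, giving KS | KSK | S | SK.
Unchanged (no nullable symbols): S -> ffL; S -> gf; K -> gL; K -> gf; L -> g.

S -> gf | ffL; K -> gL | gf; L -> S | g | KS | SK | KSK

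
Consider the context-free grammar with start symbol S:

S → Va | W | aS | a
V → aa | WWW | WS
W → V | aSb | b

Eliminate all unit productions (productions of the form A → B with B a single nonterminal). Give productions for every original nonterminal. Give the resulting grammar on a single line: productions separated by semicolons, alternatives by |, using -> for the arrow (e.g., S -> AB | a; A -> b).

S -> a | b | Va | WS | aS | aa | WWW | aSb; V -> WS | aa | WWW; W -> b | WS | aa | WWW | aSb

Unit productions: S->W, W->V.
Unit pairs (A ⇒* B via units): (S,V), (S,W), (W,V).
S: inherits non-unit rules of {S, V, W} → Va | WS | WWW | a | aS | aSb | aa | b.
V: inherits non-unit rules of {V} → WS | WWW | aa.
W: inherits non-unit rules of {V, W} → WS | WWW | aSb | aa | b.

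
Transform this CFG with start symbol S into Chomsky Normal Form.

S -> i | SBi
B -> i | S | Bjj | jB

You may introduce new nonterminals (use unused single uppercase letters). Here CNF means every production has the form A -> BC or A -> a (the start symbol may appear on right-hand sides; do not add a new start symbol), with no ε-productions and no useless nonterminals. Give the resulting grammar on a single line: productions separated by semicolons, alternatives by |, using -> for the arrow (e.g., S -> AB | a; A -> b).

S -> i | SF; A -> j; B -> i | AB | BD | SE; C -> i; D -> AA; E -> BC; F -> BC

No ε-productions.
After unit-elimination: S -> i | SBi; B -> i | jB | Bjj | SBi.
TERM: introduce C -> i, A -> j and substitute in every rule of length ≥2.
BIN: B -> BAA becomes B -> BD, D -> AA; B -> SBC becomes B -> SE, E -> BC; S -> SBC becomes S -> SF, F -> BC.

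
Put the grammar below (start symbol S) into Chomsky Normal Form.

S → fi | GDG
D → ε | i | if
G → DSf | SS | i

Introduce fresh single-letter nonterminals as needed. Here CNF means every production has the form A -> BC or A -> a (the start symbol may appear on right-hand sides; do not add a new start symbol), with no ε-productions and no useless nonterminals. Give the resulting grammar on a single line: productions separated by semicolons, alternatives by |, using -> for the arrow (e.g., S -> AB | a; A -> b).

S -> BA | GE | GG; A -> i; B -> f; C -> SB; D -> i | AB; E -> DG; G -> i | DC | SB | SS

Nullable: {D}; after ε-elimination: S -> GG | fi | GDG; D -> i | if; G -> i | SS | Sf | DSf.
No unit productions to eliminate.
TERM: introduce B -> f, A -> i and substitute in every rule of length ≥2.
BIN: G -> DSB becomes G -> DC, C -> SB; S -> GDG becomes S -> GE, E -> DG.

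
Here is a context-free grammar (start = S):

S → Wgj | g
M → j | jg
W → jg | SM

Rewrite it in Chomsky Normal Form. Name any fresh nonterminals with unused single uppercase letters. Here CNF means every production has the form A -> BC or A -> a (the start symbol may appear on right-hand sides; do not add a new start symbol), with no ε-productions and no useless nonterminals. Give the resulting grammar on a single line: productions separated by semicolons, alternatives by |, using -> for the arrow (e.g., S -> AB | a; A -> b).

S -> g | WC; A -> j; B -> g; C -> BA; M -> j | AB; W -> AB | SM

No ε-productions.
No unit productions to eliminate.
TERM: introduce B -> g, A -> j and substitute in every rule of length ≥2.
BIN: S -> WBA becomes S -> WC, C -> BA.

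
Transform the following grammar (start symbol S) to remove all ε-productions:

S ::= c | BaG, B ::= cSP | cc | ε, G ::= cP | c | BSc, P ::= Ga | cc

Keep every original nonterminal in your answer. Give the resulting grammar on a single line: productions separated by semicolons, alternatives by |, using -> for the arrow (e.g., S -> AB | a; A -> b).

Nullable set: {B}.
S -> BaG: B nullable, giving BaG | aG.
Drop B -> ε.
G -> BSc: B nullable, giving BSc | Sc.
Unchanged (no nullable symbols): S -> c; B -> cSP; B -> cc; G -> c; G -> cP; P -> Ga; P -> cc.

S -> c | aG | BaG; B -> cc | cSP; G -> c | Sc | cP | BSc; P -> Ga | cc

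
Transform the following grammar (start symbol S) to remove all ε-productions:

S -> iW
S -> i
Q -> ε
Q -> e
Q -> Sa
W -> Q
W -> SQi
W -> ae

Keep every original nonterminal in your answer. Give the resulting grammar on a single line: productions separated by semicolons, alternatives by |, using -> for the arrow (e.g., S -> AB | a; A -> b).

S -> i | iW; Q -> e | Sa; W -> Q | Si | ae | SQi

Nullable set: {Q, W}.
S -> iW: W nullable, giving i | iW.
Drop Q -> ε.
W -> Q: Q nullable, giving Q.
W -> SQi: Q nullable, giving SQi | Si.
Unchanged (no nullable symbols): S -> i; Q -> Sa; Q -> e; W -> ae.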